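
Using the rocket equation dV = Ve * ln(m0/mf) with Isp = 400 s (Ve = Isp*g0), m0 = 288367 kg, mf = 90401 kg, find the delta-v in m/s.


Ve = 400 * 9.81 = 3924.0 m/s
dV = 3924.0 * ln(288367/90401) = 4552 m/s

4552 m/s


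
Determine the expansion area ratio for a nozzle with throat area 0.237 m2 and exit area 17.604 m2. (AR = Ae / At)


AR = 17.604 / 0.237 = 74.3

74.3


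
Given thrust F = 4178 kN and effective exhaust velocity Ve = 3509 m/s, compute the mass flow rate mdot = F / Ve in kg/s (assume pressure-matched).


mdot = F / Ve = 4178000 / 3509 = 1190.7 kg/s

1190.7 kg/s


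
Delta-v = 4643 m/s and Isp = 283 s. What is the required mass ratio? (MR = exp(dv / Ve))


Ve = 283 * 9.81 = 2776.23 m/s
MR = exp(4643 / 2776.23) = 5.325

5.325


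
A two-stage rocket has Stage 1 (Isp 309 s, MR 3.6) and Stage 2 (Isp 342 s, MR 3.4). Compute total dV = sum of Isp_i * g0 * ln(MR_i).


dV1 = 309 * 9.81 * ln(3.6) = 3882.9 m/s
dV2 = 342 * 9.81 * ln(3.4) = 4105.8 m/s
Total dV = 3882.9 + 4105.8 = 7988.7 m/s ~ 7989 m/s

7989 m/s


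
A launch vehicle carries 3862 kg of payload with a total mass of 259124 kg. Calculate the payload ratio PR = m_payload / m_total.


PR = 3862 / 259124 = 0.0149

0.0149


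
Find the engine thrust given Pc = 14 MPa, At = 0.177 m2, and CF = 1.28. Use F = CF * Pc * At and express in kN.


F = 1.28 * 14e6 * 0.177 = 3.1718e+06 N = 3171.8 kN

3171.8 kN


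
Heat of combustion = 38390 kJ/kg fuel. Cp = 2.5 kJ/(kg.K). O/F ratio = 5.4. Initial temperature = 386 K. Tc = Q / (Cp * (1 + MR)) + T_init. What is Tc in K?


Tc = 38390 / (2.5 * (1 + 5.4)) + 386 = 2785 K

2785 K


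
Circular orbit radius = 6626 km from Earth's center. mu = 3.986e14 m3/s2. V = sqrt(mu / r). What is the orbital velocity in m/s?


V = sqrt(3.986e14 / 6626000) = 7756 m/s

7756 m/s


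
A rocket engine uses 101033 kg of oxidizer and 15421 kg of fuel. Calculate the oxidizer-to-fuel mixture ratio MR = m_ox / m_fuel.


MR = 101033 / 15421 = 6.55

6.55


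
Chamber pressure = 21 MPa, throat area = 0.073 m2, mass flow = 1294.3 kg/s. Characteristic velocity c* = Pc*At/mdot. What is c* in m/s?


c* = 21e6 * 0.073 / 1294.3 = 1184 m/s

1184 m/s


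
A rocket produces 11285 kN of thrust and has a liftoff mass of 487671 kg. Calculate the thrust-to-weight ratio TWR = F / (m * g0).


TWR = 11285000 / (487671 * 9.81) = 2.36

2.36


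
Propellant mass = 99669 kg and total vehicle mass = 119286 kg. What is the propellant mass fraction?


PMF = 99669 / 119286 = 0.836

0.836


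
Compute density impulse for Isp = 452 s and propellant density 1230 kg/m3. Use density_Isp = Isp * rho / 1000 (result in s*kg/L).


rho*Isp = 452 * 1230 / 1000 = 556 s*kg/L

556 s*kg/L


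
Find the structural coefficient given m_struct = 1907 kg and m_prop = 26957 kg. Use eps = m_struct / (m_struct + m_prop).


eps = 1907 / (1907 + 26957) = 0.0661

0.0661


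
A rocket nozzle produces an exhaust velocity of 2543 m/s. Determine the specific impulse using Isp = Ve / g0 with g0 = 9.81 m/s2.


Isp = Ve / g0 = 2543 / 9.81 = 259.2 s

259.2 s


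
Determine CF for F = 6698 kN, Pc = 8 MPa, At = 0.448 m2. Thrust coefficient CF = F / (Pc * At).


CF = 6698000 / (8e6 * 0.448) = 1.87

1.87


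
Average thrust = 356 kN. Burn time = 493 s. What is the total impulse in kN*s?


It = 356 * 493 = 175508 kN*s

175508 kN*s


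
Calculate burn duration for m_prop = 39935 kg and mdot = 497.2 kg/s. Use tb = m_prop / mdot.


tb = 39935 / 497.2 = 80.3 s

80.3 s


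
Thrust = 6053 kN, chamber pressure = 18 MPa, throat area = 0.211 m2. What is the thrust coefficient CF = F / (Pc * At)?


CF = 6053000 / (18e6 * 0.211) = 1.59

1.59


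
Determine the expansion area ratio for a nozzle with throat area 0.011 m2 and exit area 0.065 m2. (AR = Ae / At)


AR = 0.065 / 0.011 = 5.9

5.9


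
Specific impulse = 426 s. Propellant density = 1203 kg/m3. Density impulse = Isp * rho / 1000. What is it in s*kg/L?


rho*Isp = 426 * 1203 / 1000 = 512 s*kg/L

512 s*kg/L


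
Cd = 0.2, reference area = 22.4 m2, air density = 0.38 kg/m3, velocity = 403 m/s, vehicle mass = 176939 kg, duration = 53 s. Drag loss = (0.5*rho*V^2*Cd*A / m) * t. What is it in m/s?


D = 0.5 * 0.38 * 403^2 * 0.2 * 22.4 = 138242.54 N
a = 138242.54 / 176939 = 0.7813 m/s2
dV = 0.7813 * 53 = 41.4 m/s

41.4 m/s


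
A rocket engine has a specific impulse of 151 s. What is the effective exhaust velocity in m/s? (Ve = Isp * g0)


Ve = Isp * g0 = 151 * 9.81 = 1481.3 m/s

1481.3 m/s


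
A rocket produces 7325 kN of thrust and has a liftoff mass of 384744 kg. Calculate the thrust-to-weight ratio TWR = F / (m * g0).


TWR = 7325000 / (384744 * 9.81) = 1.94

1.94


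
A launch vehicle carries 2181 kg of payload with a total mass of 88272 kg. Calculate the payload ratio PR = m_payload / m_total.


PR = 2181 / 88272 = 0.0247

0.0247


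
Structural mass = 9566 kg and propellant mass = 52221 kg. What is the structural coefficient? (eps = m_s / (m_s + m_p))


eps = 9566 / (9566 + 52221) = 0.1548

0.1548


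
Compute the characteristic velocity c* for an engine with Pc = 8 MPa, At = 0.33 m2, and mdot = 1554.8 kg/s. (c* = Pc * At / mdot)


c* = 8e6 * 0.33 / 1554.8 = 1698 m/s

1698 m/s


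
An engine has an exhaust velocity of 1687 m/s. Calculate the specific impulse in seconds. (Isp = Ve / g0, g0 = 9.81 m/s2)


Isp = Ve / g0 = 1687 / 9.81 = 172.0 s

172.0 s


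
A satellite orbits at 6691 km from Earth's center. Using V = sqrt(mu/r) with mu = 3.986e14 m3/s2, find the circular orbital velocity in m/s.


V = sqrt(3.986e14 / 6691000) = 7718 m/s

7718 m/s


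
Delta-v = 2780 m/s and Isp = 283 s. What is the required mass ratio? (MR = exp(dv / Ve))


Ve = 283 * 9.81 = 2776.23 m/s
MR = exp(2780 / 2776.23) = 2.722

2.722


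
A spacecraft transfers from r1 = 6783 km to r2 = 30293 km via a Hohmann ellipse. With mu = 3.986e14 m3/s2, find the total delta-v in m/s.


V1 = sqrt(mu/r1) = 7665.8 m/s
dV1 = V1*(sqrt(2*r2/(r1+r2)) - 1) = 2133.55 m/s
V2 = sqrt(mu/r2) = 3627.42 m/s
dV2 = V2*(1 - sqrt(2*r1/(r1+r2))) = 1433.21 m/s
Total dV = 3567 m/s

3567 m/s


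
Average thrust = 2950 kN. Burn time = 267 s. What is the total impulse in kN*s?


It = 2950 * 267 = 787650 kN*s

787650 kN*s


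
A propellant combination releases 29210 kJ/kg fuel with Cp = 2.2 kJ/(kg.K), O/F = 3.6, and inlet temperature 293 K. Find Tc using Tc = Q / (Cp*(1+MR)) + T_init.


Tc = 29210 / (2.2 * (1 + 3.6)) + 293 = 3179 K

3179 K


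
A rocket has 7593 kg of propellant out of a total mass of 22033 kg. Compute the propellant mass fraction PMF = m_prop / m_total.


PMF = 7593 / 22033 = 0.345

0.345


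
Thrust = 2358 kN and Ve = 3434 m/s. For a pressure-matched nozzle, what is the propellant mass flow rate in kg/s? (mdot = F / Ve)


mdot = F / Ve = 2358000 / 3434 = 686.7 kg/s

686.7 kg/s


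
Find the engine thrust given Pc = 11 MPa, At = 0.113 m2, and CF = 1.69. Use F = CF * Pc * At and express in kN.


F = 1.69 * 11e6 * 0.113 = 2.1007e+06 N = 2100.7 kN

2100.7 kN


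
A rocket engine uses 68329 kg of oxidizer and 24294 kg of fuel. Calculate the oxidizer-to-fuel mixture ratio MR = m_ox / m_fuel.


MR = 68329 / 24294 = 2.81

2.81


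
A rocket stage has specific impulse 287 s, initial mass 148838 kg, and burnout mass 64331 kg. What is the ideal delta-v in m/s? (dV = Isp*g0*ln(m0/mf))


Ve = 287 * 9.81 = 2815.47 m/s
dV = 2815.47 * ln(148838/64331) = 2362 m/s

2362 m/s


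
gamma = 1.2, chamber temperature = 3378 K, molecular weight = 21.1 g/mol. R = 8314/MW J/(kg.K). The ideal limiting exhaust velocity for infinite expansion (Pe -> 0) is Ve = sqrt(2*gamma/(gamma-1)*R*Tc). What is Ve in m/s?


R = 8314 / 21.1 = 394.03 J/(kg.K)
Ve = sqrt(2 * 1.2 / (1.2 - 1) * 394.03 * 3378) = 3997 m/s

3997 m/s


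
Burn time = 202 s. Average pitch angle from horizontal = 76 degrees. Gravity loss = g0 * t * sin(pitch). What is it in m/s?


GL = 9.81 * 202 * sin(76 deg) = 1923 m/s

1923 m/s


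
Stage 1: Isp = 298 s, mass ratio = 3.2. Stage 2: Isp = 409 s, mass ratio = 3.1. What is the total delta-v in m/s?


dV1 = 298 * 9.81 * ln(3.2) = 3400.3 m/s
dV2 = 409 * 9.81 * ln(3.1) = 4539.5 m/s
Total dV = 3400.3 + 4539.5 = 7939.8 m/s ~ 7940 m/s

7940 m/s


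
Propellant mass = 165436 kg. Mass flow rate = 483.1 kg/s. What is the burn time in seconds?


tb = 165436 / 483.1 = 342.4 s

342.4 s


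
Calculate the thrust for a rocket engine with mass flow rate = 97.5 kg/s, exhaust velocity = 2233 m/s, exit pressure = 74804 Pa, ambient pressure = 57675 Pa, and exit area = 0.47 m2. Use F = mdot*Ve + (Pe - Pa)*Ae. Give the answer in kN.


F = 97.5 * 2233 + (74804 - 57675) * 0.47 = 225768.0 N = 225.8 kN

225.8 kN


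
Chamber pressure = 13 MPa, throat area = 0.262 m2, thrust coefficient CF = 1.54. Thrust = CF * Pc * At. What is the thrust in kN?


F = 1.54 * 13e6 * 0.262 = 5.2452e+06 N = 5245.2 kN

5245.2 kN


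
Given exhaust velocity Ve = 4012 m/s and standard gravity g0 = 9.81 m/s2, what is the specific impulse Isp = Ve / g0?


Isp = Ve / g0 = 4012 / 9.81 = 409.0 s

409.0 s


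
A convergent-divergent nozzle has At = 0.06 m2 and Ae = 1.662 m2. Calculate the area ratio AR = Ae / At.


AR = 1.662 / 0.06 = 27.7

27.7


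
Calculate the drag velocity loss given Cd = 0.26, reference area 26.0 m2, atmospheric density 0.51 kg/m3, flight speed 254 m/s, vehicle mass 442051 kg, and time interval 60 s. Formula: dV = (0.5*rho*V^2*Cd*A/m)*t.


D = 0.5 * 0.51 * 254^2 * 0.26 * 26.0 = 111212.68 N
a = 111212.68 / 442051 = 0.2516 m/s2
dV = 0.2516 * 60 = 15.1 m/s

15.1 m/s


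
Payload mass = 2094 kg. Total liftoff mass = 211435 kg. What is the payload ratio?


PR = 2094 / 211435 = 0.0099

0.0099


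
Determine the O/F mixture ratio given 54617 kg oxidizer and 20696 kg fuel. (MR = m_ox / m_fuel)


MR = 54617 / 20696 = 2.64

2.64


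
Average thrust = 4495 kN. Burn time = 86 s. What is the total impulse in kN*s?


It = 4495 * 86 = 386570 kN*s

386570 kN*s


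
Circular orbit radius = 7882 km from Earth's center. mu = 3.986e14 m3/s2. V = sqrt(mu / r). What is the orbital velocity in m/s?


V = sqrt(3.986e14 / 7882000) = 7111 m/s

7111 m/s


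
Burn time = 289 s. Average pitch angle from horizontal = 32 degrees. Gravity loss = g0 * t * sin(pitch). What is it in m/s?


GL = 9.81 * 289 * sin(32 deg) = 1502 m/s

1502 m/s


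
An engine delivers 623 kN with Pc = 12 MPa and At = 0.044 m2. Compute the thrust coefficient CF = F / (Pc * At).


CF = 623000 / (12e6 * 0.044) = 1.18

1.18


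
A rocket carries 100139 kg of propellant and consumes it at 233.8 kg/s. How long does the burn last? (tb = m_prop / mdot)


tb = 100139 / 233.8 = 428.3 s

428.3 s


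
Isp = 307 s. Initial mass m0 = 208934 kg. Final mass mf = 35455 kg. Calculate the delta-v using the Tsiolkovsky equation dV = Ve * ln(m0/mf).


Ve = 307 * 9.81 = 3011.67 m/s
dV = 3011.67 * ln(208934/35455) = 5342 m/s

5342 m/s


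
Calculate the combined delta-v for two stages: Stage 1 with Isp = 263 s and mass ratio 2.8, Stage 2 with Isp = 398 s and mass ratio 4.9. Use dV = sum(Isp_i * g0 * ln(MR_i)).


dV1 = 263 * 9.81 * ln(2.8) = 2656.4 m/s
dV2 = 398 * 9.81 * ln(4.9) = 6205.0 m/s
Total dV = 2656.4 + 6205.0 = 8861.4 m/s ~ 8861 m/s

8861 m/s


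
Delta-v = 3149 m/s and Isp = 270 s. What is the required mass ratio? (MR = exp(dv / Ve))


Ve = 270 * 9.81 = 2648.7 m/s
MR = exp(3149 / 2648.7) = 3.283

3.283


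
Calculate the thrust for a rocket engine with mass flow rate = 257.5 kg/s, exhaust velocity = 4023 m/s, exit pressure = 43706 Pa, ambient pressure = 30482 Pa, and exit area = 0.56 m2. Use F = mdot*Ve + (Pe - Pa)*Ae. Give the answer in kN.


F = 257.5 * 4023 + (43706 - 30482) * 0.56 = 1.0433e+06 N = 1043.3 kN

1043.3 kN


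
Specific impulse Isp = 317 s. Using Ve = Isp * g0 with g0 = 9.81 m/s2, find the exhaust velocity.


Ve = Isp * g0 = 317 * 9.81 = 3109.8 m/s

3109.8 m/s


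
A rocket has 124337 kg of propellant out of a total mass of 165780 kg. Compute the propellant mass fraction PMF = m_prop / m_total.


PMF = 124337 / 165780 = 0.75

0.75


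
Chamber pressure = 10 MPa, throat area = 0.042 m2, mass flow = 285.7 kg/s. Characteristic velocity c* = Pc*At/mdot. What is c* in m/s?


c* = 10e6 * 0.042 / 285.7 = 1470 m/s

1470 m/s


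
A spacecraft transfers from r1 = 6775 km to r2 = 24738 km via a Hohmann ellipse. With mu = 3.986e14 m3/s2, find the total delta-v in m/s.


V1 = sqrt(mu/r1) = 7670.33 m/s
dV1 = V1*(sqrt(2*r2/(r1+r2)) - 1) = 1940.62 m/s
V2 = sqrt(mu/r2) = 4014.08 m/s
dV2 = V2*(1 - sqrt(2*r1/(r1+r2))) = 1381.93 m/s
Total dV = 3323 m/s

3323 m/s


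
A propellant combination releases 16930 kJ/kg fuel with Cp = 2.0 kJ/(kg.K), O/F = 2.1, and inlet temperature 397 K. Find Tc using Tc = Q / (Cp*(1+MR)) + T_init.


Tc = 16930 / (2.0 * (1 + 2.1)) + 397 = 3128 K

3128 K


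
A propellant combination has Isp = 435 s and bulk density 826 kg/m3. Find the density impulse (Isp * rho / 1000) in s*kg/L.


rho*Isp = 435 * 826 / 1000 = 359 s*kg/L

359 s*kg/L


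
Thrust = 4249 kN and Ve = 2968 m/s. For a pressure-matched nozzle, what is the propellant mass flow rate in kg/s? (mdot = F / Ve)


mdot = F / Ve = 4249000 / 2968 = 1431.6 kg/s

1431.6 kg/s


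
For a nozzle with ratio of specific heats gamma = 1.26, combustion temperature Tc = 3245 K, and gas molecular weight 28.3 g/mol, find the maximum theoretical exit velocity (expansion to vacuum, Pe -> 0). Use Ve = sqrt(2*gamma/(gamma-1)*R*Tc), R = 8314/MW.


R = 8314 / 28.3 = 293.78 J/(kg.K)
Ve = sqrt(2 * 1.26 / (1.26 - 1) * 293.78 * 3245) = 3040 m/s

3040 m/s


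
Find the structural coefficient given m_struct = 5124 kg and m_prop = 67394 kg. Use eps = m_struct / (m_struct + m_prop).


eps = 5124 / (5124 + 67394) = 0.0707

0.0707


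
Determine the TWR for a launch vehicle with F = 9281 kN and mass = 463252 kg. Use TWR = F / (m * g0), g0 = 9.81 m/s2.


TWR = 9281000 / (463252 * 9.81) = 2.04

2.04


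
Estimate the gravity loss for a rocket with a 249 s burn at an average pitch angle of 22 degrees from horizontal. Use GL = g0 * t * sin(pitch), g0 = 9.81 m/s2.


GL = 9.81 * 249 * sin(22 deg) = 915 m/s

915 m/s


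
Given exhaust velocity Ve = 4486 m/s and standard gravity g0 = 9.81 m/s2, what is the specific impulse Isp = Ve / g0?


Isp = Ve / g0 = 4486 / 9.81 = 457.3 s

457.3 s


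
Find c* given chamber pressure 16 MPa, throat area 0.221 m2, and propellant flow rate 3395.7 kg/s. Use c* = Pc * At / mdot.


c* = 16e6 * 0.221 / 3395.7 = 1041 m/s

1041 m/s


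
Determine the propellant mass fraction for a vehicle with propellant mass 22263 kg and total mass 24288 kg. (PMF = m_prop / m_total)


PMF = 22263 / 24288 = 0.917

0.917


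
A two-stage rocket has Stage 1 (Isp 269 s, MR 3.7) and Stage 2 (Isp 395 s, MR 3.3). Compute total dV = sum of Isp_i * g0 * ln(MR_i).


dV1 = 269 * 9.81 * ln(3.7) = 3452.5 m/s
dV2 = 395 * 9.81 * ln(3.3) = 4626.4 m/s
Total dV = 3452.5 + 4626.4 = 8078.9 m/s ~ 8079 m/s

8079 m/s


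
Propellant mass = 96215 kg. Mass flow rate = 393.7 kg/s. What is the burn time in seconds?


tb = 96215 / 393.7 = 244.4 s

244.4 s


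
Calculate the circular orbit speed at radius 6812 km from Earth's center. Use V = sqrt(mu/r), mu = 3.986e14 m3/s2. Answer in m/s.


V = sqrt(3.986e14 / 6812000) = 7649 m/s

7649 m/s


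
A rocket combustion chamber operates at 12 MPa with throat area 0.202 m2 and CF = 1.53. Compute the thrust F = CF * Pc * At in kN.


F = 1.53 * 12e6 * 0.202 = 3.7087e+06 N = 3708.7 kN

3708.7 kN


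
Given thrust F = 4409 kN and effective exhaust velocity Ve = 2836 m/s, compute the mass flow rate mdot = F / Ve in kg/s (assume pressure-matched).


mdot = F / Ve = 4409000 / 2836 = 1554.7 kg/s

1554.7 kg/s


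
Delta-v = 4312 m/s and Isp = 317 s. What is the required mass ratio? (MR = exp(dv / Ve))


Ve = 317 * 9.81 = 3109.77 m/s
MR = exp(4312 / 3109.77) = 4.001

4.001


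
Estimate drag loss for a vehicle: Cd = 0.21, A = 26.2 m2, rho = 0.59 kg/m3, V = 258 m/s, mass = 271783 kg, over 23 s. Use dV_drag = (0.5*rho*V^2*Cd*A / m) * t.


D = 0.5 * 0.59 * 258^2 * 0.21 * 26.2 = 108039.36 N
a = 108039.36 / 271783 = 0.3975 m/s2
dV = 0.3975 * 23 = 9.1 m/s

9.1 m/s


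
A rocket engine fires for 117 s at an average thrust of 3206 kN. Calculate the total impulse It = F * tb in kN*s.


It = 3206 * 117 = 375102 kN*s

375102 kN*s


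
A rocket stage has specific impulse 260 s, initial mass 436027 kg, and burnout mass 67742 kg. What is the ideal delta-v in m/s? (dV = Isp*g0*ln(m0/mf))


Ve = 260 * 9.81 = 2550.6 m/s
dV = 2550.6 * ln(436027/67742) = 4749 m/s

4749 m/s


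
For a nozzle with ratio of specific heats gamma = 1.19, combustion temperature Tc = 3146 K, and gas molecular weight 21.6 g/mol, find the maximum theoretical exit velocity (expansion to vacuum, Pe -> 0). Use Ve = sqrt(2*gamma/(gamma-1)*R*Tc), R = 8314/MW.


R = 8314 / 21.6 = 384.91 J/(kg.K)
Ve = sqrt(2 * 1.19 / (1.19 - 1) * 384.91 * 3146) = 3895 m/s

3895 m/s


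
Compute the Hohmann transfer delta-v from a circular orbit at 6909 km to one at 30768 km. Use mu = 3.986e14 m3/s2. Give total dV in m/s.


V1 = sqrt(mu/r1) = 7595.58 m/s
dV1 = V1*(sqrt(2*r2/(r1+r2)) - 1) = 2111.47 m/s
V2 = sqrt(mu/r2) = 3599.31 m/s
dV2 = V2*(1 - sqrt(2*r1/(r1+r2))) = 1419.57 m/s
Total dV = 3531 m/s

3531 m/s


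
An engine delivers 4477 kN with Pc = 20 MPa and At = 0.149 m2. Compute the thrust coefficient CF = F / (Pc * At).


CF = 4477000 / (20e6 * 0.149) = 1.5

1.5


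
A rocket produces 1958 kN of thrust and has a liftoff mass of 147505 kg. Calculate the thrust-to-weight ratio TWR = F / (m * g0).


TWR = 1958000 / (147505 * 9.81) = 1.35

1.35


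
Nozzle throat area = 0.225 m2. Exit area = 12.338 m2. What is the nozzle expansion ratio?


AR = 12.338 / 0.225 = 54.8

54.8


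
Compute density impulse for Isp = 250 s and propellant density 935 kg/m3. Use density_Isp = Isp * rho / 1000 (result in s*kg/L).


rho*Isp = 250 * 935 / 1000 = 234 s*kg/L

234 s*kg/L


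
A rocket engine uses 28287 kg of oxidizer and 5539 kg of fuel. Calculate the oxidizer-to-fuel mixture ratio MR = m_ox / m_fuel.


MR = 28287 / 5539 = 5.11

5.11


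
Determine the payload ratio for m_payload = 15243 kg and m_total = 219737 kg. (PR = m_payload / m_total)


PR = 15243 / 219737 = 0.0694

0.0694


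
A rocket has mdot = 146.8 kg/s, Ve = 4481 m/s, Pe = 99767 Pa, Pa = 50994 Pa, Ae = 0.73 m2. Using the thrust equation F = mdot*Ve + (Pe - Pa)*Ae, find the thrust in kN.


F = 146.8 * 4481 + (99767 - 50994) * 0.73 = 693415.0 N = 693.4 kN

693.4 kN


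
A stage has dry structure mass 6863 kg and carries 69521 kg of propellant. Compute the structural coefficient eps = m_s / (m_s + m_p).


eps = 6863 / (6863 + 69521) = 0.0898

0.0898


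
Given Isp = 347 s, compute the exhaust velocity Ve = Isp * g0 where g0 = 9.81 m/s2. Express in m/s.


Ve = Isp * g0 = 347 * 9.81 = 3404.1 m/s

3404.1 m/s


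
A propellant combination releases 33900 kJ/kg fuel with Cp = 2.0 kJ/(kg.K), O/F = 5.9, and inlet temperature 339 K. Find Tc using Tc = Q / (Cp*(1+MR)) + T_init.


Tc = 33900 / (2.0 * (1 + 5.9)) + 339 = 2796 K

2796 K


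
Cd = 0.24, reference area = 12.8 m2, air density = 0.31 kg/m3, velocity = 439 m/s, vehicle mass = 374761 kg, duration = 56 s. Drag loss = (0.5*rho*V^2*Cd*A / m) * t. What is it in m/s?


D = 0.5 * 0.31 * 439^2 * 0.24 * 12.8 = 91766.03 N
a = 91766.03 / 374761 = 0.2449 m/s2
dV = 0.2449 * 56 = 13.7 m/s

13.7 m/s


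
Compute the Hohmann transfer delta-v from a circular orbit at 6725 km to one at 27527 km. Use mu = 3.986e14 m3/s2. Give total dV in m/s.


V1 = sqrt(mu/r1) = 7698.79 m/s
dV1 = V1*(sqrt(2*r2/(r1+r2)) - 1) = 2061.75 m/s
V2 = sqrt(mu/r2) = 3805.3 m/s
dV2 = V2*(1 - sqrt(2*r1/(r1+r2))) = 1420.75 m/s
Total dV = 3482 m/s

3482 m/s


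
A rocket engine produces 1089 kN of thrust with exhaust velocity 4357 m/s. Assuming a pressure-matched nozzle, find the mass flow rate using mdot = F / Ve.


mdot = F / Ve = 1089000 / 4357 = 249.9 kg/s

249.9 kg/s


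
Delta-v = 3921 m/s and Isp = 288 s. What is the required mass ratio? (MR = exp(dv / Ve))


Ve = 288 * 9.81 = 2825.28 m/s
MR = exp(3921 / 2825.28) = 4.006

4.006


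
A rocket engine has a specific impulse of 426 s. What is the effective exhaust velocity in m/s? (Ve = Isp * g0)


Ve = Isp * g0 = 426 * 9.81 = 4179.1 m/s

4179.1 m/s


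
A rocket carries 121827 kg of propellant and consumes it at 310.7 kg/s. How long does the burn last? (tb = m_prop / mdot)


tb = 121827 / 310.7 = 392.1 s

392.1 s


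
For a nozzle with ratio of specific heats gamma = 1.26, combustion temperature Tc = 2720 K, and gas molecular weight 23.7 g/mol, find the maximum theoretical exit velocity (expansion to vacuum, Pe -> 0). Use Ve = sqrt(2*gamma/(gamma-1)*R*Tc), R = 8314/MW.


R = 8314 / 23.7 = 350.8 J/(kg.K)
Ve = sqrt(2 * 1.26 / (1.26 - 1) * 350.8 * 2720) = 3041 m/s

3041 m/s


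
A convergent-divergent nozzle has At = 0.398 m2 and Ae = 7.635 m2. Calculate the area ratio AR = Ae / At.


AR = 7.635 / 0.398 = 19.2

19.2


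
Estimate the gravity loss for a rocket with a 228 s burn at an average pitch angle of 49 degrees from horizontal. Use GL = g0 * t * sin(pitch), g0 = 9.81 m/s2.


GL = 9.81 * 228 * sin(49 deg) = 1688 m/s

1688 m/s


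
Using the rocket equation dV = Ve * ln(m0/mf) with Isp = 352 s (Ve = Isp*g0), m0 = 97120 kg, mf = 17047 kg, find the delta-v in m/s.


Ve = 352 * 9.81 = 3453.12 m/s
dV = 3453.12 * ln(97120/17047) = 6008 m/s

6008 m/s


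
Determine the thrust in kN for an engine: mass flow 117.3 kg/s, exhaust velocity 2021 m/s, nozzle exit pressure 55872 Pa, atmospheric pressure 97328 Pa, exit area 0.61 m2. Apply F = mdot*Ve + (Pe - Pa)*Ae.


F = 117.3 * 2021 + (55872 - 97328) * 0.61 = 211775.0 N = 211.8 kN

211.8 kN


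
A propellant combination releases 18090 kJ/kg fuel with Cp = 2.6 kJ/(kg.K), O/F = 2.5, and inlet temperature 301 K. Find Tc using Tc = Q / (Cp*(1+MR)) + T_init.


Tc = 18090 / (2.6 * (1 + 2.5)) + 301 = 2289 K

2289 K


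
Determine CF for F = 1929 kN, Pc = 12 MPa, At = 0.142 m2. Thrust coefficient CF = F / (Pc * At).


CF = 1929000 / (12e6 * 0.142) = 1.13

1.13


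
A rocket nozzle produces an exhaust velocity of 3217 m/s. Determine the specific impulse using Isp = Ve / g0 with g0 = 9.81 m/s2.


Isp = Ve / g0 = 3217 / 9.81 = 327.9 s

327.9 s


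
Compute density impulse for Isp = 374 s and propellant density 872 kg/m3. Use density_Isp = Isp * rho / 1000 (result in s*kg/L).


rho*Isp = 374 * 872 / 1000 = 326 s*kg/L

326 s*kg/L


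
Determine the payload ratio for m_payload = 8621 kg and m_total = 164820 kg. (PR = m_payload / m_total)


PR = 8621 / 164820 = 0.0523

0.0523


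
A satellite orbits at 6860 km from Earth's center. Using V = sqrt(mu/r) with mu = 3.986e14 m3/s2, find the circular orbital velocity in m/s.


V = sqrt(3.986e14 / 6860000) = 7623 m/s

7623 m/s


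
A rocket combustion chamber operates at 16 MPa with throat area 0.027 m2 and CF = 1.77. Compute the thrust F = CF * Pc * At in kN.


F = 1.77 * 16e6 * 0.027 = 764640.0 N = 764.6 kN

764.6 kN


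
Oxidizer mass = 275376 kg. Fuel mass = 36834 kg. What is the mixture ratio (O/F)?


MR = 275376 / 36834 = 7.48

7.48


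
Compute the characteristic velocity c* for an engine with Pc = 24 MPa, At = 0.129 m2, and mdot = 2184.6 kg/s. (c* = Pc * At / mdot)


c* = 24e6 * 0.129 / 2184.6 = 1417 m/s

1417 m/s


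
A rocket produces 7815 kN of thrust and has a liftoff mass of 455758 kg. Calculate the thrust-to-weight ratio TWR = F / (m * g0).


TWR = 7815000 / (455758 * 9.81) = 1.75

1.75


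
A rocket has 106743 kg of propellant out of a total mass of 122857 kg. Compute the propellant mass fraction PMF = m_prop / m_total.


PMF = 106743 / 122857 = 0.869

0.869


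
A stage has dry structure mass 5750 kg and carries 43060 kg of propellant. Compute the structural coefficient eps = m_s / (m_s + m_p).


eps = 5750 / (5750 + 43060) = 0.1178

0.1178


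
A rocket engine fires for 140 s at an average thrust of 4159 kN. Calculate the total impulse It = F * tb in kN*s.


It = 4159 * 140 = 582260 kN*s

582260 kN*s


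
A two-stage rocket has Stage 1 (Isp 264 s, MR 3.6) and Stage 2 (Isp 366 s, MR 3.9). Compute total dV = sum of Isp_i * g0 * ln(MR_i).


dV1 = 264 * 9.81 * ln(3.6) = 3317.4 m/s
dV2 = 366 * 9.81 * ln(3.9) = 4886.5 m/s
Total dV = 3317.4 + 4886.5 = 8203.9 m/s ~ 8204 m/s

8204 m/s


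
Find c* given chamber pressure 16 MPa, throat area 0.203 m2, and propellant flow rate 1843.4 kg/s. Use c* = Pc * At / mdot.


c* = 16e6 * 0.203 / 1843.4 = 1762 m/s

1762 m/s


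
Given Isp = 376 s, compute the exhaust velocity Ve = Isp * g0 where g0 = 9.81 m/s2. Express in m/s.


Ve = Isp * g0 = 376 * 9.81 = 3688.6 m/s

3688.6 m/s


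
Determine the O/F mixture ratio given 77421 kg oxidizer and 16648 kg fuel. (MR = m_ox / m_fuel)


MR = 77421 / 16648 = 4.65

4.65


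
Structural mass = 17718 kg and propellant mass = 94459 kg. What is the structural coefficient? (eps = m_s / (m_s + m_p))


eps = 17718 / (17718 + 94459) = 0.1579

0.1579


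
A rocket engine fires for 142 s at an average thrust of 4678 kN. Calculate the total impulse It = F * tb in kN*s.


It = 4678 * 142 = 664276 kN*s

664276 kN*s


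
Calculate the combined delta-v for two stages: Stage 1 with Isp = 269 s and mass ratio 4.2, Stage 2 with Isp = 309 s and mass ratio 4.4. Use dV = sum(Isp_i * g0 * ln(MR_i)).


dV1 = 269 * 9.81 * ln(4.2) = 3787.0 m/s
dV2 = 309 * 9.81 * ln(4.4) = 4491.2 m/s
Total dV = 3787.0 + 4491.2 = 8278.2 m/s ~ 8278 m/s

8278 m/s


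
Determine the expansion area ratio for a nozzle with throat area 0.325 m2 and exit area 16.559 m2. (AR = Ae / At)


AR = 16.559 / 0.325 = 51.0

51.0


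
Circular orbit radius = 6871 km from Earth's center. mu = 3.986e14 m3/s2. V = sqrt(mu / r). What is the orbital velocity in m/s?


V = sqrt(3.986e14 / 6871000) = 7617 m/s

7617 m/s


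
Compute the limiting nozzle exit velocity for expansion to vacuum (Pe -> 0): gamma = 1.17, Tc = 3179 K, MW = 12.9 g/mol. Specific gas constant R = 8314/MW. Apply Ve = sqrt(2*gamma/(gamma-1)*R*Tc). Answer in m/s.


R = 8314 / 12.9 = 644.5 J/(kg.K)
Ve = sqrt(2 * 1.17 / (1.17 - 1) * 644.5 * 3179) = 5311 m/s

5311 m/s


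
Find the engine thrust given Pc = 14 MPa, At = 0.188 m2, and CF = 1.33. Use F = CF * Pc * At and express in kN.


F = 1.33 * 14e6 * 0.188 = 3.5006e+06 N = 3500.6 kN

3500.6 kN


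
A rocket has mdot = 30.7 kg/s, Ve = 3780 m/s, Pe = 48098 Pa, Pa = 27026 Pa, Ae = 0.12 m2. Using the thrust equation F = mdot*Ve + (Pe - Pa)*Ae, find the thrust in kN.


F = 30.7 * 3780 + (48098 - 27026) * 0.12 = 118575.0 N = 118.6 kN

118.6 kN


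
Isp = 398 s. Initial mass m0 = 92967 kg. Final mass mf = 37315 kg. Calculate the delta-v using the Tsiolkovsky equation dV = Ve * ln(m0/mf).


Ve = 398 * 9.81 = 3904.38 m/s
dV = 3904.38 * ln(92967/37315) = 3564 m/s

3564 m/s


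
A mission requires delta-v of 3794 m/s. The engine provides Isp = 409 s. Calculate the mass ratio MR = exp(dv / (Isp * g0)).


Ve = 409 * 9.81 = 4012.29 m/s
MR = exp(3794 / 4012.29) = 2.574

2.574


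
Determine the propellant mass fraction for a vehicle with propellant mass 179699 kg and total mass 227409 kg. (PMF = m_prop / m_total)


PMF = 179699 / 227409 = 0.79

0.79


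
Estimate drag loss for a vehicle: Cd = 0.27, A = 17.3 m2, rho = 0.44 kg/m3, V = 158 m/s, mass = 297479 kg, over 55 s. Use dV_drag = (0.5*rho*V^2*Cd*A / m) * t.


D = 0.5 * 0.44 * 158^2 * 0.27 * 17.3 = 25653.51 N
a = 25653.51 / 297479 = 0.0862 m/s2
dV = 0.0862 * 55 = 4.7 m/s

4.7 m/s


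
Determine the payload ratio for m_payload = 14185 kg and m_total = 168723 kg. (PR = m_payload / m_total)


PR = 14185 / 168723 = 0.0841

0.0841


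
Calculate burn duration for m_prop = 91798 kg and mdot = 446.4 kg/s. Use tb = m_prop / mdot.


tb = 91798 / 446.4 = 205.6 s

205.6 s


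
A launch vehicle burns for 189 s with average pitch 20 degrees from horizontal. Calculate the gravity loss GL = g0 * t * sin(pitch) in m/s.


GL = 9.81 * 189 * sin(20 deg) = 634 m/s

634 m/s


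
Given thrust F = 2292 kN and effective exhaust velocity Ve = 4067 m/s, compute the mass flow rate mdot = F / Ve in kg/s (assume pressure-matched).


mdot = F / Ve = 2292000 / 4067 = 563.6 kg/s

563.6 kg/s


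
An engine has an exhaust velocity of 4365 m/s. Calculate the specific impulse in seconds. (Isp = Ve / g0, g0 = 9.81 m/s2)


Isp = Ve / g0 = 4365 / 9.81 = 445.0 s

445.0 s


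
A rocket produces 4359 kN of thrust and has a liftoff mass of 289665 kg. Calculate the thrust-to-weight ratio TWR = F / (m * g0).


TWR = 4359000 / (289665 * 9.81) = 1.53

1.53


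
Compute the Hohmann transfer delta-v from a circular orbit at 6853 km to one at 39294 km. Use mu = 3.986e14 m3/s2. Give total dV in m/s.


V1 = sqrt(mu/r1) = 7626.55 m/s
dV1 = V1*(sqrt(2*r2/(r1+r2)) - 1) = 2326.0 m/s
V2 = sqrt(mu/r2) = 3184.97 m/s
dV2 = V2*(1 - sqrt(2*r1/(r1+r2))) = 1449.21 m/s
Total dV = 3775 m/s

3775 m/s


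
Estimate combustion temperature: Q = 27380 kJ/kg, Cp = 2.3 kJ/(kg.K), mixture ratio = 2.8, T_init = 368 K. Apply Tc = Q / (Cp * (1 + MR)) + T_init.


Tc = 27380 / (2.3 * (1 + 2.8)) + 368 = 3501 K

3501 K


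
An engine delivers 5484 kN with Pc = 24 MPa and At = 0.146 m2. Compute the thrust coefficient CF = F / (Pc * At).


CF = 5484000 / (24e6 * 0.146) = 1.57

1.57


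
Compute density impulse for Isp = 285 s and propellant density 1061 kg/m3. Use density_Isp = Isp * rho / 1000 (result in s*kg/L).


rho*Isp = 285 * 1061 / 1000 = 302 s*kg/L

302 s*kg/L


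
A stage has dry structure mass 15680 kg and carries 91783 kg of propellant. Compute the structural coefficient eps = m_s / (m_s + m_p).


eps = 15680 / (15680 + 91783) = 0.1459

0.1459


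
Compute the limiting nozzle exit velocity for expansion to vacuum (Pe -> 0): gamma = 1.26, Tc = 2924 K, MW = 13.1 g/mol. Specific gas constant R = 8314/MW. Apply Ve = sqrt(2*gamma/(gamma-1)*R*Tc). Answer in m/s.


R = 8314 / 13.1 = 634.66 J/(kg.K)
Ve = sqrt(2 * 1.26 / (1.26 - 1) * 634.66 * 2924) = 4241 m/s

4241 m/s


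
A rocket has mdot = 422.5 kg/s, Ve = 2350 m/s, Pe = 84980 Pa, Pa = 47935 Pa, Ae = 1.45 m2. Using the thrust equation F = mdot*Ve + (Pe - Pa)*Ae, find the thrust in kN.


F = 422.5 * 2350 + (84980 - 47935) * 1.45 = 1.0466e+06 N = 1046.6 kN

1046.6 kN


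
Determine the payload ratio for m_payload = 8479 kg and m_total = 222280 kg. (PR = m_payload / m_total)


PR = 8479 / 222280 = 0.0381

0.0381


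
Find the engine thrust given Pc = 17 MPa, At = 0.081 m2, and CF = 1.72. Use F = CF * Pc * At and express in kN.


F = 1.72 * 17e6 * 0.081 = 2.3684e+06 N = 2368.4 kN

2368.4 kN


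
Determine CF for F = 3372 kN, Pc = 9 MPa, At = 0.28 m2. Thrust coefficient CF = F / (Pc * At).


CF = 3372000 / (9e6 * 0.28) = 1.34

1.34


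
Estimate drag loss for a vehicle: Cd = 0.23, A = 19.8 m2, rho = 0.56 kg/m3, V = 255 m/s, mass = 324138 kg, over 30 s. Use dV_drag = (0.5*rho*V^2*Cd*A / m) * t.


D = 0.5 * 0.56 * 255^2 * 0.23 * 19.8 = 82914.68 N
a = 82914.68 / 324138 = 0.2558 m/s2
dV = 0.2558 * 30 = 7.7 m/s

7.7 m/s


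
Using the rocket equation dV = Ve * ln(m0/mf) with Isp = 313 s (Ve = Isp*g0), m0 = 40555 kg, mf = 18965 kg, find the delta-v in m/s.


Ve = 313 * 9.81 = 3070.53 m/s
dV = 3070.53 * ln(40555/18965) = 2334 m/s

2334 m/s


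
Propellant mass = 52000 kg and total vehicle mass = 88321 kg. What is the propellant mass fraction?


PMF = 52000 / 88321 = 0.589

0.589


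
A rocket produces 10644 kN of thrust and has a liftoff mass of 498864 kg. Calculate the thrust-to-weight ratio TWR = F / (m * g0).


TWR = 10644000 / (498864 * 9.81) = 2.17

2.17


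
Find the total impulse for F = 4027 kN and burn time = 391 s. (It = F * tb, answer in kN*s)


It = 4027 * 391 = 1574557 kN*s

1574557 kN*s


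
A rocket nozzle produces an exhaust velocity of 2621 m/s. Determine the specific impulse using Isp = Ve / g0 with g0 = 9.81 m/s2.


Isp = Ve / g0 = 2621 / 9.81 = 267.2 s

267.2 s


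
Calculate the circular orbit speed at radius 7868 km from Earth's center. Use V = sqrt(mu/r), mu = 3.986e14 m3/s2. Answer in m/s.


V = sqrt(3.986e14 / 7868000) = 7118 m/s

7118 m/s


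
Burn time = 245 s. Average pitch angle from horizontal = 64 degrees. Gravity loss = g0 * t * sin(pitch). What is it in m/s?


GL = 9.81 * 245 * sin(64 deg) = 2160 m/s

2160 m/s


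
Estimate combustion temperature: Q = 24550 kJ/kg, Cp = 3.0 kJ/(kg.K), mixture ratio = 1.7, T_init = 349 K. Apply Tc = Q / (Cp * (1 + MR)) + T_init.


Tc = 24550 / (3.0 * (1 + 1.7)) + 349 = 3380 K

3380 K


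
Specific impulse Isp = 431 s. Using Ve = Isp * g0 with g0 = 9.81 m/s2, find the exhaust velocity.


Ve = Isp * g0 = 431 * 9.81 = 4228.1 m/s

4228.1 m/s


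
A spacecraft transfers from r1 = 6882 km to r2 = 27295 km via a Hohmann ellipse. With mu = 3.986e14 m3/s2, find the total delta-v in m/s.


V1 = sqrt(mu/r1) = 7610.47 m/s
dV1 = V1*(sqrt(2*r2/(r1+r2)) - 1) = 2007.89 m/s
V2 = sqrt(mu/r2) = 3821.44 m/s
dV2 = V2*(1 - sqrt(2*r1/(r1+r2))) = 1396.32 m/s
Total dV = 3404 m/s

3404 m/s


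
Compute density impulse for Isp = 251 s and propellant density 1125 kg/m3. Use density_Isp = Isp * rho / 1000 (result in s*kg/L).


rho*Isp = 251 * 1125 / 1000 = 282 s*kg/L

282 s*kg/L


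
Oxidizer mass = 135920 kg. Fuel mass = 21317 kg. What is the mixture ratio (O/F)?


MR = 135920 / 21317 = 6.38

6.38


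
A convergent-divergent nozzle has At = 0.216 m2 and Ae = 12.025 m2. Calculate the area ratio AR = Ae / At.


AR = 12.025 / 0.216 = 55.7

55.7


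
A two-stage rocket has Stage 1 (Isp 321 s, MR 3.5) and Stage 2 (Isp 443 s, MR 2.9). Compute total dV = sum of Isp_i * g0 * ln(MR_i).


dV1 = 321 * 9.81 * ln(3.5) = 3945.0 m/s
dV2 = 443 * 9.81 * ln(2.9) = 4627.1 m/s
Total dV = 3945.0 + 4627.1 = 8572.1 m/s ~ 8572 m/s

8572 m/s


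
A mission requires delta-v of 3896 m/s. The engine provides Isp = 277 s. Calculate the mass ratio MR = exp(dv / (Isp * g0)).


Ve = 277 * 9.81 = 2717.37 m/s
MR = exp(3896 / 2717.37) = 4.194

4.194


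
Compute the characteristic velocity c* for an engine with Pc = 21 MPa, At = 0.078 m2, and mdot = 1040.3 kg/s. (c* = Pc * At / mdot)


c* = 21e6 * 0.078 / 1040.3 = 1575 m/s

1575 m/s


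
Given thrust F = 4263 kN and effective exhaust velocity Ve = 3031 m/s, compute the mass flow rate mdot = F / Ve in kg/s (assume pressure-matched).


mdot = F / Ve = 4263000 / 3031 = 1406.5 kg/s

1406.5 kg/s


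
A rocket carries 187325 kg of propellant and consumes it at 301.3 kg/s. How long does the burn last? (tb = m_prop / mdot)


tb = 187325 / 301.3 = 621.7 s

621.7 s


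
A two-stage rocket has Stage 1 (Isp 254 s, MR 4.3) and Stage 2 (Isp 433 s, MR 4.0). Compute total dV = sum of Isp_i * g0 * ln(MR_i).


dV1 = 254 * 9.81 * ln(4.3) = 3634.5 m/s
dV2 = 433 * 9.81 * ln(4.0) = 5888.6 m/s
Total dV = 3634.5 + 5888.6 = 9523.1 m/s ~ 9523 m/s

9523 m/s


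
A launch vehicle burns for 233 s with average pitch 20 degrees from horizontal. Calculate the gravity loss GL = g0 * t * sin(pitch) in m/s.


GL = 9.81 * 233 * sin(20 deg) = 782 m/s

782 m/s


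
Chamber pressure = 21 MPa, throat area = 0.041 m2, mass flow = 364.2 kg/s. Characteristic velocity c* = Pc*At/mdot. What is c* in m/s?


c* = 21e6 * 0.041 / 364.2 = 2364 m/s

2364 m/s


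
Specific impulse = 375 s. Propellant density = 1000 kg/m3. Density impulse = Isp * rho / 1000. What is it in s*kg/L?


rho*Isp = 375 * 1000 / 1000 = 375 s*kg/L

375 s*kg/L


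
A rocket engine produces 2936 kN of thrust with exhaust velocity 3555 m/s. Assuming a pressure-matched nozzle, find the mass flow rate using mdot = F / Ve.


mdot = F / Ve = 2936000 / 3555 = 825.9 kg/s

825.9 kg/s


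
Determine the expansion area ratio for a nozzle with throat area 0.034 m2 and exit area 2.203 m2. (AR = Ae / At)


AR = 2.203 / 0.034 = 64.8

64.8


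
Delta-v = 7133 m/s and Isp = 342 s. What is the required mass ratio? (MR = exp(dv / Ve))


Ve = 342 * 9.81 = 3355.02 m/s
MR = exp(7133 / 3355.02) = 8.382

8.382


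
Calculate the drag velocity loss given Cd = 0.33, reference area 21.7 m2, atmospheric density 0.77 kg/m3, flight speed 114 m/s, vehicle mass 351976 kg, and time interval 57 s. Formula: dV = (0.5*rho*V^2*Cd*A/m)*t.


D = 0.5 * 0.77 * 114^2 * 0.33 * 21.7 = 35829.78 N
a = 35829.78 / 351976 = 0.1018 m/s2
dV = 0.1018 * 57 = 5.8 m/s

5.8 m/s


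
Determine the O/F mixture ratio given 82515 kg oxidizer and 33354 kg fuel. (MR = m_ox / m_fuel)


MR = 82515 / 33354 = 2.47

2.47


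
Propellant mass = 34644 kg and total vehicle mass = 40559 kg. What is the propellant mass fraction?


PMF = 34644 / 40559 = 0.854

0.854


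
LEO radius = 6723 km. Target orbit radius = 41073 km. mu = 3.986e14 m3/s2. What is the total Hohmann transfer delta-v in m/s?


V1 = sqrt(mu/r1) = 7699.94 m/s
dV1 = V1*(sqrt(2*r2/(r1+r2)) - 1) = 2394.56 m/s
V2 = sqrt(mu/r2) = 3115.23 m/s
dV2 = V2*(1 - sqrt(2*r1/(r1+r2))) = 1462.92 m/s
Total dV = 3857 m/s

3857 m/s


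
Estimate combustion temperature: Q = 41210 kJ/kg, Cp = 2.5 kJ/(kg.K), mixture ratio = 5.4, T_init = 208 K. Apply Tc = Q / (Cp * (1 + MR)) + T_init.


Tc = 41210 / (2.5 * (1 + 5.4)) + 208 = 2784 K

2784 K


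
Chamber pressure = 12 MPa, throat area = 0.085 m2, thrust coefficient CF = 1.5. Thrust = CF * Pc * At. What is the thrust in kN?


F = 1.5 * 12e6 * 0.085 = 1.5300e+06 N = 1530.0 kN

1530.0 kN


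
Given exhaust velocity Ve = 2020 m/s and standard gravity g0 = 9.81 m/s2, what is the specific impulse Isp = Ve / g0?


Isp = Ve / g0 = 2020 / 9.81 = 205.9 s

205.9 s


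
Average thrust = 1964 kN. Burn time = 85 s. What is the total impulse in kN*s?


It = 1964 * 85 = 166940 kN*s

166940 kN*s


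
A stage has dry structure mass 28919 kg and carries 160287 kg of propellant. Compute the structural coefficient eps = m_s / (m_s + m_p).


eps = 28919 / (28919 + 160287) = 0.1528

0.1528


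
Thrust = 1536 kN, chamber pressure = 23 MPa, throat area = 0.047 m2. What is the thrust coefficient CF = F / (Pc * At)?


CF = 1536000 / (23e6 * 0.047) = 1.42

1.42


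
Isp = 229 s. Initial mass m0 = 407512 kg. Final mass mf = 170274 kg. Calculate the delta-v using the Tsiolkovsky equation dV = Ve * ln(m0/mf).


Ve = 229 * 9.81 = 2246.49 m/s
dV = 2246.49 * ln(407512/170274) = 1960 m/s

1960 m/s


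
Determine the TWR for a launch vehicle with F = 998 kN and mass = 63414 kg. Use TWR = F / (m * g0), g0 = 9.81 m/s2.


TWR = 998000 / (63414 * 9.81) = 1.6

1.6


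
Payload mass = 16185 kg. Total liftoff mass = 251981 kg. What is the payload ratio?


PR = 16185 / 251981 = 0.0642

0.0642


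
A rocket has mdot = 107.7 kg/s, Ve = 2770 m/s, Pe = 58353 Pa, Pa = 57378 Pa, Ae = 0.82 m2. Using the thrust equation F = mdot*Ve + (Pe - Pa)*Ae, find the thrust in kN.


F = 107.7 * 2770 + (58353 - 57378) * 0.82 = 299128.0 N = 299.1 kN

299.1 kN


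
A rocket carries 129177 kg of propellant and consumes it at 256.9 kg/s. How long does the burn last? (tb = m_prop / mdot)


tb = 129177 / 256.9 = 502.8 s

502.8 s


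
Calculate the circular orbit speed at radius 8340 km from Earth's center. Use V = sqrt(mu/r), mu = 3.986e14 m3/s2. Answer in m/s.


V = sqrt(3.986e14 / 8340000) = 6913 m/s

6913 m/s
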